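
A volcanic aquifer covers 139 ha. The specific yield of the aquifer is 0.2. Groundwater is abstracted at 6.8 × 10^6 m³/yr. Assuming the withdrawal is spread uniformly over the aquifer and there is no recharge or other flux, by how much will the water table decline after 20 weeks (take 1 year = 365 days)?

A = 139 ha = 1.39 × 10^6 m²
Q = 6.8 × 10^6 m³/yr = 18630 m³/d
t = 20 weeks = 140 d
ΔV = Q × t = 18630 m³/d × 140 d = 2.608 × 10^6 m³
Δh = ΔV / (Sy × A) = 2.608 × 10^6 / (0.2 × 1.39 × 10^6) = 9.382 m

Δh ≈ 9.38 m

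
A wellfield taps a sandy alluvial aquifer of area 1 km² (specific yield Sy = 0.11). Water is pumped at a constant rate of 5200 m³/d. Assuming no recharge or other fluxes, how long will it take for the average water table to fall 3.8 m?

t ≈ 80.4 days

A = 1 km² = 1 × 10^6 m²
ΔV = Sy × A × Δh = 0.11 × 1 × 10^6 × 3.8 = 4.18 × 10^5 m³
t = ΔV / Q = 4.18 × 10^5 m³ / 5200 m³/d = 80.38 d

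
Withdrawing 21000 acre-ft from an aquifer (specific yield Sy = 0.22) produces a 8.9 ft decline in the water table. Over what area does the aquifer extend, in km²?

Δh = 8.9 ft = 2.713 m
ΔV = 21000 acre-ft = 2.59 × 10^7 m³
A = ΔV / (Sy × Δh) = 2.59 × 10^7 / (0.22 × 2.713) = 4.34 × 10^7 m²
A = 4.34 × 10^7 m² = 43.4 km²

A ≈ 43.4 km²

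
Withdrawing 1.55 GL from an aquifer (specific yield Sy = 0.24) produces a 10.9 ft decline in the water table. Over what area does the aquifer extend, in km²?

Δh = 10.9 ft = 3.322 m
ΔV = 1.55 GL = 1.55 × 10^6 m³
A = ΔV / (Sy × Δh) = 1.55 × 10^6 / (0.24 × 3.322) = 1.944 × 10^6 m²
A = 1.944 × 10^6 m² = 1.944 km²

A ≈ 1.94 km²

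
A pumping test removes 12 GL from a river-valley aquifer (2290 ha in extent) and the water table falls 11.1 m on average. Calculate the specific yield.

A = 2290 ha = 2.29 × 10^7 m²
ΔV = 12 GL = 1.2 × 10^7 m³
Sy = ΔV / (A × Δh) = 1.2 × 10^7 m³ / (2.29 × 10^7 m² × 11.1 m) = 0.04721

Sy ≈ 0.047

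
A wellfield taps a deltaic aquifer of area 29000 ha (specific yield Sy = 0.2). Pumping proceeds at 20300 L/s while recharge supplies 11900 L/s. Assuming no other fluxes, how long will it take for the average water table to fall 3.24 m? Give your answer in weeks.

t ≈ 37 weeks

A = 29000 ha = 2.9 × 10^8 m²
ΔV = Sy × A × Δh = 0.2 × 2.9 × 10^8 × 3.24 = 1.879 × 10^8 m³
Net withdrawal = 20300 − 11900 = 8400 L/s = 7.258 × 10^5 m³/d
t = ΔV / Q = 1.879 × 10^8 m³ / 7.258 × 10^5 m³/d = 258.9 d
t = 258.9 d ≈ 36.99 weeks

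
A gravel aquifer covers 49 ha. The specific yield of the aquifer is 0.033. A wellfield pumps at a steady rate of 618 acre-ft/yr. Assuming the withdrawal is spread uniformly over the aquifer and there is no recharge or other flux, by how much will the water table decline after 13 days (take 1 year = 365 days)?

Δh ≈ 1.68 m

A = 49 ha = 4.9 × 10^5 m²
Q = 618 acre-ft/yr = 2088 m³/d
ΔV = Q × t = 2088 m³/d × 13 d = 27150 m³
Δh = ΔV / (Sy × A) = 27150 / (0.033 × 4.9 × 10^5) = 1.679 m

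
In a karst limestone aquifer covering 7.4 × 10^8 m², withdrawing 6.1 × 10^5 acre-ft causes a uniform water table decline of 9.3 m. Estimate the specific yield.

ΔV = 6.1 × 10^5 acre-ft = 7.524 × 10^8 m³
Sy = ΔV / (A × Δh) = 7.524 × 10^8 m³ / (7.4 × 10^8 m² × 9.3 m) = 0.1093

Sy ≈ 0.11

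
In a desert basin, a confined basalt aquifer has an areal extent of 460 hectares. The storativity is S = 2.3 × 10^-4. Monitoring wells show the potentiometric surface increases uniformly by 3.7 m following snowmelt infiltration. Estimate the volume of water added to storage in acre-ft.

A = 460 hectares = 4.6 × 10^6 m²
ΔV = S × A × Δh = 2.3 × 10^-4 × 4.6 × 10^6 m² × 3.7 m = 3915 m³
ΔV = 3915 m³ = 3.174 acre-ft

ΔV ≈ 3.17 acre-ft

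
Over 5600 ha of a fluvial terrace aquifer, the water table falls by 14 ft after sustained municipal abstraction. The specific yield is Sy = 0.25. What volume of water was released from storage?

A = 5600 ha = 5.6 × 10^7 m²
Δh = 14 ft = 4.267 m
ΔV = Sy × A × Δh = 0.25 × 5.6 × 10^7 m² × 4.267 m = 5.974 × 10^7 m³

ΔV ≈ 5.97 × 10^7 m³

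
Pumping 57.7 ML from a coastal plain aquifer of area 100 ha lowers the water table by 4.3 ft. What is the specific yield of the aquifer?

Sy ≈ 0.044

A = 100 ha = 1 × 10^6 m²
Δh = 4.3 ft = 1.311 m
ΔV = 57.7 ML = 57700 m³
Sy = ΔV / (A × Δh) = 57700 m³ / (1 × 10^6 m² × 1.311 m) = 0.04402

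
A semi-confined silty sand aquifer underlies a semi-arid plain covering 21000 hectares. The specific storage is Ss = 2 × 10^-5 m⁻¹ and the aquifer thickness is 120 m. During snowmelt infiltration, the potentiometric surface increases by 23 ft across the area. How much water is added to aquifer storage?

ΔV ≈ 3.53 × 10^6 m³

S = Ss × b = 2 × 10^-5 m⁻¹ × 120 m = 2.4 × 10^-3
A = 21000 hectares = 2.1 × 10^8 m²
Δh = 23 ft = 7.01 m
ΔV = S × A × Δh = 0.0024 × 2.1 × 10^8 m² × 7.01 m = 3.533 × 10^6 m³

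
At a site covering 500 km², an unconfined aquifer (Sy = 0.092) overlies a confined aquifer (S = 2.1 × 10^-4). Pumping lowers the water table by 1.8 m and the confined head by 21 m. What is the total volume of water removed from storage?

ΔV ≈ 8.5 × 10^7 m³

A = 500 km² = 5 × 10^8 m²
Unconfined: ΔV_u = Sy × A × Δh_u = 0.092 × 5 × 10^8 × 1.8 = 8.28 × 10^7 m³
Confined: ΔV_c = S × A × Δh_c = 2.1 × 10^-4 × 5 × 10^8 × 21 = 2.205 × 10^6 m³
Total ΔV = 8.28 × 10^7 + 2.205 × 10^6 = 8.501 × 10^7 m³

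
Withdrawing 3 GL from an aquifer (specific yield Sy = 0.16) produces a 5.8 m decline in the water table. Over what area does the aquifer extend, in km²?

A ≈ 3.23 km²

ΔV = 3 GL = 3 × 10^6 m³
A = ΔV / (Sy × Δh) = 3 × 10^6 / (0.16 × 5.8) = 3.233 × 10^6 m²
A = 3.233 × 10^6 m² = 3.233 km²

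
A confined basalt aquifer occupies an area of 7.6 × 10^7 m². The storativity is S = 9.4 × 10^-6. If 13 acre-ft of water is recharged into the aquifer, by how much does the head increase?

Δh ≈ 22.4 m

ΔV = 13 acre-ft = 16040 m³
Δh = ΔV / (S × A) = 16040 m³ / (9.4 × 10^-6 × 7.6 × 10^7 m²) = 22.45 m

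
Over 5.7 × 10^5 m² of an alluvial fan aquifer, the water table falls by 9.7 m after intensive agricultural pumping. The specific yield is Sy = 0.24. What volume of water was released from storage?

ΔV = Sy × A × Δh = 0.24 × 5.7 × 10^5 m² × 9.7 m = 1.327 × 10^6 m³

ΔV ≈ 1.33 × 10^6 m³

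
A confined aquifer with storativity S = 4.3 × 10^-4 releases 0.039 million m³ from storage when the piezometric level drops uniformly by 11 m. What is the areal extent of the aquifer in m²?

A ≈ 8.25 × 10^6 m²

ΔV = 0.039 million m³ = 39000 m³
A = ΔV / (S × Δh) = 39000 / (4.3 × 10^-4 × 11) = 8.245 × 10^6 m²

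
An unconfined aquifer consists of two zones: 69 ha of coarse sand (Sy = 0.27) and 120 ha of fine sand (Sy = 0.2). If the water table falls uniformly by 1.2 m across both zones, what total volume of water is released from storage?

A₁ = 69 ha = 6.9 × 10^5 m²; A₂ = 120 ha = 1.2 × 10^6 m²
ΔV₁ = 0.27 × 6.9 × 10^5 × 1.2 = 2.236 × 10^5 m³
ΔV₂ = 0.2 × 1.2 × 10^6 × 1.2 = 2.88 × 10^5 m³
ΔV = ΔV₁ + ΔV₂ = 5.116 × 10^5 m³

ΔV ≈ 5.12 × 10^5 m³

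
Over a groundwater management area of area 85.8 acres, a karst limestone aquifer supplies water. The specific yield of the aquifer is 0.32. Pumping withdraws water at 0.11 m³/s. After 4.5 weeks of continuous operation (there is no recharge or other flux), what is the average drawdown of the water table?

A = 85.8 acres = 3.472 × 10^5 m²
Q = 0.11 m³/s = 9504 m³/d
t = 4.5 weeks = 31.5 d
ΔV = Q × t = 9504 m³/d × 31.5 d = 2.994 × 10^5 m³
Δh = ΔV / (Sy × A) = 2.994 × 10^5 / (0.32 × 3.472 × 10^5) = 2.694 m

Δh ≈ 2.69 m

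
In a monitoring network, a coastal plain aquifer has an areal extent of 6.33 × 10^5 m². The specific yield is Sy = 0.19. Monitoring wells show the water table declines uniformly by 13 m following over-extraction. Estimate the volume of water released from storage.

ΔV = Sy × A × Δh = 0.19 × 6.33 × 10^5 m² × 13 m = 1.564 × 10^6 m³

ΔV ≈ 1.56 × 10^6 m³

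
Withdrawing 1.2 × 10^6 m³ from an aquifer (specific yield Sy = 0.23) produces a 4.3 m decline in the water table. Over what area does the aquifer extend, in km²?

A = ΔV / (Sy × Δh) = 1.2 × 10^6 / (0.23 × 4.3) = 1.213 × 10^6 m²
A = 1.213 × 10^6 m² = 1.213 km²

A ≈ 1.21 km²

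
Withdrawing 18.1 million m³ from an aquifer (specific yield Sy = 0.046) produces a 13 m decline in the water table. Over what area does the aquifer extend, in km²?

ΔV = 18.1 million m³ = 1.81 × 10^7 m³
A = ΔV / (Sy × Δh) = 1.81 × 10^7 / (0.046 × 13) = 3.027 × 10^7 m²
A = 3.027 × 10^7 m² = 30.27 km²

A ≈ 30.3 km²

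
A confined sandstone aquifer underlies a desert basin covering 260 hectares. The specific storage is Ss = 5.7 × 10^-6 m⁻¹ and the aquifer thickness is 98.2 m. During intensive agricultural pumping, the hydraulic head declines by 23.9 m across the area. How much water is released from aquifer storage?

S = Ss × b = 5.7 × 10^-6 m⁻¹ × 98.2 m = 5.597 × 10^-4
A = 260 hectares = 2.6 × 10^6 m²
ΔV = S × A × Δh = 5.597 × 10^-4 × 2.6 × 10^6 m² × 23.9 m = 34780 m³

ΔV ≈ 34800 m³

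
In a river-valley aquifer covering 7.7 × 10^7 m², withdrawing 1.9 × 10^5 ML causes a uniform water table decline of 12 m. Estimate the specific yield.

ΔV = 1.9 × 10^5 ML = 1.9 × 10^8 m³
Sy = ΔV / (A × Δh) = 1.9 × 10^8 m³ / (7.7 × 10^7 m² × 12 m) = 0.2056

Sy ≈ 0.21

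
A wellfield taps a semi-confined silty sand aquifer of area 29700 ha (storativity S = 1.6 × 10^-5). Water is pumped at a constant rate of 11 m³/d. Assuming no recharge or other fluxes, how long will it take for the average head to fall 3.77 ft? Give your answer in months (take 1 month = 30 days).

A = 29700 ha = 2.97 × 10^8 m²
Δh = 3.77 ft = 1.149 m
ΔV = S × A × Δh = 1.6 × 10^-5 × 2.97 × 10^8 × 1.149 = 5461 m³
t = ΔV / Q = 5461 m³ / 11 m³/d = 496.4 d
t = 496.4 d ≈ 16.55 months

t ≈ 16.5 months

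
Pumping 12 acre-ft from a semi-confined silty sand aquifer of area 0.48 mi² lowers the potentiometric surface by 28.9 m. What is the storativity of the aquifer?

A = 0.48 mi² = 1.243 × 10^6 m²
ΔV = 12 acre-ft = 14800 m³
S = ΔV / (A × Δh) = 14800 m³ / (1.243 × 10^6 m² × 28.9 m) = 4.12 × 10^-4

S ≈ 4.1 × 10^-4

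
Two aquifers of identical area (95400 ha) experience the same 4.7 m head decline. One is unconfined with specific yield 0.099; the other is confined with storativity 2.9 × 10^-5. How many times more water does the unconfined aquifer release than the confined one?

A = 95400 ha = 9.54 × 10^8 m²
Unconfined: ΔV_u = Sy × A × Δh = 0.099 × 9.54 × 10^8 × 4.7 = 4.439 × 10^8 m³
Confined: ΔV_c = S × A × Δh = 2.9 × 10^-5 × 9.54 × 10^8 × 4.7 = 1.3 × 10^5 m³
Ratio = ΔV_u / ΔV_c = Sy / S = 0.099 / 2.9 × 10^-5 = 3414

ΔV_u / ΔV_c ≈ 3410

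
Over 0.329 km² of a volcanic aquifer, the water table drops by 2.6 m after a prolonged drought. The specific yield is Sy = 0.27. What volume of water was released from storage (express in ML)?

ΔV ≈ 231 ML

A = 0.329 km² = 3.29 × 10^5 m²
ΔV = Sy × A × Δh = 0.27 × 3.29 × 10^5 m² × 2.6 m = 2.31 × 10^5 m³
ΔV = 2.31 × 10^5 m³ = 231 ML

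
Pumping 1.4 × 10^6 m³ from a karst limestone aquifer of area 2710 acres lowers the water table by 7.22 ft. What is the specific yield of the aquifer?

A = 2710 acres = 1.097 × 10^7 m²
Δh = 7.22 ft = 2.201 m
Sy = ΔV / (A × Δh) = 1.4 × 10^6 m³ / (1.097 × 10^7 m² × 2.201 m) = 0.05801

Sy ≈ 0.058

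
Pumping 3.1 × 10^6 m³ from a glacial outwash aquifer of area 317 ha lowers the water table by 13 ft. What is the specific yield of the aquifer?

A = 317 ha = 3.17 × 10^6 m²
Δh = 13 ft = 3.962 m
Sy = ΔV / (A × Δh) = 3.1 × 10^6 m³ / (3.17 × 10^6 m² × 3.962 m) = 0.2468

Sy ≈ 0.25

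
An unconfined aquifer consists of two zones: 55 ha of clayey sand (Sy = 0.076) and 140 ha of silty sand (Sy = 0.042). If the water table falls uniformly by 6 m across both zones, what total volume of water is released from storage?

ΔV ≈ 6.04 × 10^5 m³

A₁ = 55 ha = 5.5 × 10^5 m²; A₂ = 140 ha = 1.4 × 10^6 m²
ΔV₁ = 0.076 × 5.5 × 10^5 × 6 = 2.508 × 10^5 m³
ΔV₂ = 0.042 × 1.4 × 10^6 × 6 = 3.528 × 10^5 m³
ΔV = ΔV₁ + ΔV₂ = 6.036 × 10^5 m³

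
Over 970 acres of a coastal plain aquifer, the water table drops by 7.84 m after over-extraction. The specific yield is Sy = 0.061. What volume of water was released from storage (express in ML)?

A = 970 acres = 3.925 × 10^6 m²
ΔV = Sy × A × Δh = 0.061 × 3.925 × 10^6 m² × 7.84 m = 1.877 × 10^6 m³
ΔV = 1.877 × 10^6 m³ = 1877 ML

ΔV ≈ 1880 ML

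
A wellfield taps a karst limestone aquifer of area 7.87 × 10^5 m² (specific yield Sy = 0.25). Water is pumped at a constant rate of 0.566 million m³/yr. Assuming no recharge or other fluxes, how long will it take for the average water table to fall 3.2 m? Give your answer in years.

ΔV = Sy × A × Δh = 0.25 × 7.87 × 10^5 × 3.2 = 6.296 × 10^5 m³
Q = 0.566 million m³/yr = 1551 m³/d
t = ΔV / Q = 6.296 × 10^5 m³ / 1551 m³/d = 406 d
t = 406 d ≈ 1.112 years

t ≈ 1.11 years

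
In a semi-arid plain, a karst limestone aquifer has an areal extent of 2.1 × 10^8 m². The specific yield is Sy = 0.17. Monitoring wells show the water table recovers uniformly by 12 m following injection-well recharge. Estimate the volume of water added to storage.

ΔV = Sy × A × Δh = 0.17 × 2.1 × 10^8 m² × 12 m = 4.284 × 10^8 m³

ΔV ≈ 4.28 × 10^8 m³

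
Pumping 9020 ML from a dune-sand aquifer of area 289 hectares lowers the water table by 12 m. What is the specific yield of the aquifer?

A = 289 hectares = 2.89 × 10^6 m²
ΔV = 9020 ML = 9.02 × 10^6 m³
Sy = ΔV / (A × Δh) = 9.02 × 10^6 m³ / (2.89 × 10^6 m² × 12 m) = 0.2601

Sy ≈ 0.26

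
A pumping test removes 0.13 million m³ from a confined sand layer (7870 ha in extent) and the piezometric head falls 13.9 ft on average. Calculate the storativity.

S ≈ 3.9 × 10^-4

A = 7870 ha = 7.87 × 10^7 m²
Δh = 13.9 ft = 4.237 m
ΔV = 0.13 million m³ = 1.3 × 10^5 m³
S = ΔV / (A × Δh) = 1.3 × 10^5 m³ / (7.87 × 10^7 m² × 4.237 m) = 3.899 × 10^-4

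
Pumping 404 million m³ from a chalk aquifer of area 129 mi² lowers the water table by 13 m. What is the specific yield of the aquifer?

A = 129 mi² = 3.341 × 10^8 m²
ΔV = 404 million m³ = 4.04 × 10^8 m³
Sy = ΔV / (A × Δh) = 4.04 × 10^8 m³ / (3.341 × 10^8 m² × 13 m) = 0.09301

Sy ≈ 0.093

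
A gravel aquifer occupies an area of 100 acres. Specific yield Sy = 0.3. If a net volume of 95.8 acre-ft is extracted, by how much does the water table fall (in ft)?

A = 100 acres = 4.047 × 10^5 m²
ΔV = 95.8 acre-ft = 1.182 × 10^5 m³
Δh = ΔV / (Sy × A) = 1.182 × 10^5 m³ / (0.3 × 4.047 × 10^5 m²) = 0.9733 m
Δh = 0.9733 m = 3.193 ft

Δh ≈ 3.19 ft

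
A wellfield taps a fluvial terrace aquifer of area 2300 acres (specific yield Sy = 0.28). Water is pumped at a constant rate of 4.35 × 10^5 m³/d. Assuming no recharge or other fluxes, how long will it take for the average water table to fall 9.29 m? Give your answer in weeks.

A = 2300 acres = 9.308 × 10^6 m²
ΔV = Sy × A × Δh = 0.28 × 9.308 × 10^6 × 9.29 = 2.421 × 10^7 m³
t = ΔV / Q = 2.421 × 10^7 m³ / 4.35 × 10^5 m³/d = 55.66 d
t = 55.66 d ≈ 7.951 weeks

t ≈ 7.95 weeks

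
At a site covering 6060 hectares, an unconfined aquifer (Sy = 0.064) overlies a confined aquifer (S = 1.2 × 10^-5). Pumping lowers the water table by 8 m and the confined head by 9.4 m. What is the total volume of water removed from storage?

ΔV ≈ 3.1 × 10^7 m³

A = 6060 hectares = 6.06 × 10^7 m²
Unconfined: ΔV_u = Sy × A × Δh_u = 0.064 × 6.06 × 10^7 × 8 = 3.103 × 10^7 m³
Confined: ΔV_c = S × A × Δh_c = 1.2 × 10^-5 × 6.06 × 10^7 × 9.4 = 6836 m³
Total ΔV = 3.103 × 10^7 + 6836 = 3.103 × 10^7 m³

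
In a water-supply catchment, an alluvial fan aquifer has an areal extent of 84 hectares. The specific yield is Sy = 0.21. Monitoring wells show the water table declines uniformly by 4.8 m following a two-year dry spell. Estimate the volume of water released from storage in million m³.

ΔV ≈ 0.847 million m³

A = 84 hectares = 8.4 × 10^5 m²
ΔV = Sy × A × Δh = 0.21 × 8.4 × 10^5 m² × 4.8 m = 8.467 × 10^5 m³
ΔV = 8.467 × 10^5 m³ = 0.8467 million m³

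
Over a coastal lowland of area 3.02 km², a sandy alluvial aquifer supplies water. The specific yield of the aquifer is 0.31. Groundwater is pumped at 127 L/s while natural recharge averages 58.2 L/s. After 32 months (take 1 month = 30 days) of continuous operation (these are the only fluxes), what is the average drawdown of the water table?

A = 3.02 km² = 3.02 × 10^6 m²
Net abstraction = 127 − 58.2 = 68.8 L/s
Q_net = 68.8 L/s = 5944 m³/d
t = 32 months = 960 d
ΔV = Q × t = 5944 m³/d × 960 d = 5.707 × 10^6 m³
Δh = ΔV / (Sy × A) = 5.707 × 10^6 / (0.31 × 3.02 × 10^6) = 6.095 m

Δh ≈ 6.1 m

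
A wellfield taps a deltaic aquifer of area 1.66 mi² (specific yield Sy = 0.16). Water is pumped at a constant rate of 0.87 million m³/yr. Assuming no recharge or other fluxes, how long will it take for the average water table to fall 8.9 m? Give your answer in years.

A = 1.66 mi² = 4.299 × 10^6 m²
ΔV = Sy × A × Δh = 0.16 × 4.299 × 10^6 × 8.9 = 6.122 × 10^6 m³
Q = 0.87 million m³/yr = 2384 m³/d
t = ΔV / Q = 6.122 × 10^6 m³ / 2384 m³/d = 2569 d
t = 2569 d ≈ 7.037 years

t ≈ 7.04 years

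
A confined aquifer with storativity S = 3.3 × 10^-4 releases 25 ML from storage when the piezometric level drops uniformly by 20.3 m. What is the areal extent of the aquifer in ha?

A ≈ 373 ha

ΔV = 25 ML = 25000 m³
A = ΔV / (S × Δh) = 25000 / (3.3 × 10^-4 × 20.3) = 3.732 × 10^6 m²
A = 3.732 × 10^6 m² = 373.2 ha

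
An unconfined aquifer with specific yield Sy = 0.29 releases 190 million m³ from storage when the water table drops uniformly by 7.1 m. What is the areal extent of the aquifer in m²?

ΔV = 190 million m³ = 1.9 × 10^8 m³
A = ΔV / (Sy × Δh) = 1.9 × 10^8 / (0.29 × 7.1) = 9.228 × 10^7 m²

A ≈ 9.23 × 10^7 m²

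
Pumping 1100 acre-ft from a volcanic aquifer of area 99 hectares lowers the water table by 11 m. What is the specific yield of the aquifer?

A = 99 hectares = 9.9 × 10^5 m²
ΔV = 1100 acre-ft = 1.357 × 10^6 m³
Sy = ΔV / (A × Δh) = 1.357 × 10^6 m³ / (9.9 × 10^5 m² × 11 m) = 0.1246

Sy ≈ 0.12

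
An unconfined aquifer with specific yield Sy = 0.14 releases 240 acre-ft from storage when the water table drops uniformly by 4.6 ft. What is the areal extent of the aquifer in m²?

A ≈ 1.51 × 10^6 m²

Δh = 4.6 ft = 1.402 m
ΔV = 240 acre-ft = 2.96 × 10^5 m³
A = ΔV / (Sy × Δh) = 2.96 × 10^5 / (0.14 × 1.402) = 1.508 × 10^6 m²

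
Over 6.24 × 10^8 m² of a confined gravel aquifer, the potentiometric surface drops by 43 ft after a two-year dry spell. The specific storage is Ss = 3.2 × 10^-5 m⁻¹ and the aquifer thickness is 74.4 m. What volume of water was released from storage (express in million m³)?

ΔV ≈ 19.5 million m³

S = Ss × b = 3.2 × 10^-5 m⁻¹ × 74.4 m = 2.381 × 10^-3
Δh = 43 ft = 13.11 m
ΔV = S × A × Δh = 0.002381 × 6.24 × 10^8 m² × 13.11 m = 1.947 × 10^7 m³
ΔV = 1.947 × 10^7 m³ = 19.47 million m³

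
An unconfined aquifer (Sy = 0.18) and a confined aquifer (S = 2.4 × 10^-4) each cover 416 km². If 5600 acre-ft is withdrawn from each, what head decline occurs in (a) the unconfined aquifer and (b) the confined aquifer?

A = 416 km² = 4.16 × 10^8 m²
ΔV = 5600 acre-ft = 6.907 × 10^6 m³
Unconfined: Δh_u = ΔV/(Sy·A) = 6.907 × 10^6/(0.18 × 4.16 × 10^8) = 0.09225 m
Confined: Δh_c = ΔV/(S·A) = 6.907 × 10^6/(2.4 × 10^-4 × 4.16 × 10^8) = 69.19 m

Δh_u ≈ 0.0922 m; Δh_c ≈ 69.2 m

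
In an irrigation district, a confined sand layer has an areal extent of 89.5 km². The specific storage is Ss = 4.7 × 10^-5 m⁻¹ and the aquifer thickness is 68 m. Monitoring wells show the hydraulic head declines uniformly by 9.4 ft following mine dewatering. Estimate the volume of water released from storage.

S = Ss × b = 4.7 × 10^-5 m⁻¹ × 68 m = 3.196 × 10^-3
A = 89.5 km² = 8.95 × 10^7 m²
Δh = 9.4 ft = 2.865 m
ΔV = S × A × Δh = 0.003196 × 8.95 × 10^7 m² × 2.865 m = 8.195 × 10^5 m³

ΔV ≈ 8.2 × 10^5 m³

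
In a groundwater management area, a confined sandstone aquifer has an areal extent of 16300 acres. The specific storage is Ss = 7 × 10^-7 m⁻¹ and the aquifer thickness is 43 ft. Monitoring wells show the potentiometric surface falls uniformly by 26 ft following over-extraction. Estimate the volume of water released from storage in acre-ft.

b = 43 ft = 13.11 m
S = Ss × b = 7 × 10^-7 m⁻¹ × 13.11 m = 9.174 × 10^-6
A = 16300 acres = 6.596 × 10^7 m²
Δh = 26 ft = 7.925 m
ΔV = S × A × Δh = 9.174 × 10^-6 × 6.596 × 10^7 m² × 7.925 m = 4796 m³
ΔV = 4796 m³ = 3.888 acre-ft

ΔV ≈ 3.89 acre-ft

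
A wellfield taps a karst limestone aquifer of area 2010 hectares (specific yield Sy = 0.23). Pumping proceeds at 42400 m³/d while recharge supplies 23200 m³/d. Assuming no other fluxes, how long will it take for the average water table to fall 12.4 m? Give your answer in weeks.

t ≈ 427 weeks

A = 2010 hectares = 2.01 × 10^7 m²
ΔV = Sy × A × Δh = 0.23 × 2.01 × 10^7 × 12.4 = 5.733 × 10^7 m³
Net withdrawal = 42400 − 23200 = 19200 m³/d
t = ΔV / Q = 5.733 × 10^7 m³ / 19200 m³/d = 2986 d
t = 2986 d ≈ 426.5 weeks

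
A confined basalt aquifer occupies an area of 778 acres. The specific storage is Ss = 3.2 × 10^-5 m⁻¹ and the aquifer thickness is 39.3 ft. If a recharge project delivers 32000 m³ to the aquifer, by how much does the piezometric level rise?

b = 39.3 ft = 11.98 m
S = Ss × b = 3.2 × 10^-5 m⁻¹ × 11.98 m = 3.833 × 10^-4
A = 778 acres = 3.148 × 10^6 m²
Δh = ΔV / (S × A) = 32000 m³ / (3.833 × 10^-4 × 3.148 × 10^6 m²) = 26.52 m

Δh ≈ 26.5 m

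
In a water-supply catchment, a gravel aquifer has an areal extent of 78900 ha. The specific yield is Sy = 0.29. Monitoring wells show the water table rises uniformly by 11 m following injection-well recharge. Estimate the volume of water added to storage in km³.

A = 78900 ha = 7.89 × 10^8 m²
ΔV = Sy × A × Δh = 0.29 × 7.89 × 10^8 m² × 11 m = 2.517 × 10^9 m³
ΔV = 2.517 × 10^9 m³ = 2.517 km³

ΔV ≈ 2.52 km³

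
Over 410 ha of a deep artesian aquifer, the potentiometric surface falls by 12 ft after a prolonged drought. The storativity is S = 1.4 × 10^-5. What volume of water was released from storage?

A = 410 ha = 4.1 × 10^6 m²
Δh = 12 ft = 3.658 m
ΔV = S × A × Δh = 1.4 × 10^-5 × 4.1 × 10^6 m² × 3.658 m = 209.9 m³

ΔV ≈ 210 m³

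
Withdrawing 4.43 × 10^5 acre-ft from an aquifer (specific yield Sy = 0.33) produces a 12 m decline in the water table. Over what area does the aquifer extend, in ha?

ΔV = 4.43 × 10^5 acre-ft = 5.464 × 10^8 m³
A = ΔV / (Sy × Δh) = 5.464 × 10^8 / (0.33 × 12) = 1.38 × 10^8 m²
A = 1.38 × 10^8 m² = 13800 ha

A ≈ 13800 ha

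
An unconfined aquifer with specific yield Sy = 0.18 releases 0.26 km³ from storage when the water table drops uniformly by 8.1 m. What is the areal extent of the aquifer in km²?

ΔV = 0.26 km³ = 2.6 × 10^8 m³
A = ΔV / (Sy × Δh) = 2.6 × 10^8 / (0.18 × 8.1) = 1.783 × 10^8 m²
A = 1.783 × 10^8 m² = 178.3 km²

A ≈ 178 km²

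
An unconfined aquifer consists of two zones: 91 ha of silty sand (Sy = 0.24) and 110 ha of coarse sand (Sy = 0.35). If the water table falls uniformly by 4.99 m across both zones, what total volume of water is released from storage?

ΔV ≈ 3.01 × 10^6 m³

A₁ = 91 ha = 9.1 × 10^5 m²; A₂ = 110 ha = 1.1 × 10^6 m²
ΔV₁ = 0.24 × 9.1 × 10^5 × 4.99 = 1.09 × 10^6 m³
ΔV₂ = 0.35 × 1.1 × 10^6 × 4.99 = 1.921 × 10^6 m³
ΔV = ΔV₁ + ΔV₂ = 3.011 × 10^6 m³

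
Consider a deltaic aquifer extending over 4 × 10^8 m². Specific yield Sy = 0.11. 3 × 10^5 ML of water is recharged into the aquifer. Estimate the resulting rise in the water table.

Δh ≈ 6.82 m

ΔV = 3 × 10^5 ML = 3 × 10^8 m³
Δh = ΔV / (Sy × A) = 3 × 10^8 m³ / (0.11 × 4 × 10^8 m²) = 6.818 m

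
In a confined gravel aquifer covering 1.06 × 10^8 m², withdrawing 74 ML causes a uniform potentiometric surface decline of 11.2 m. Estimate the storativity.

ΔV = 74 ML = 74000 m³
S = ΔV / (A × Δh) = 74000 m³ / (1.06 × 10^8 m² × 11.2 m) = 6.233 × 10^-5

S ≈ 6.2 × 10^-5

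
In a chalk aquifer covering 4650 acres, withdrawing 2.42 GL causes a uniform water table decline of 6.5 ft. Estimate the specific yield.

Sy ≈ 0.065

A = 4650 acres = 1.882 × 10^7 m²
Δh = 6.5 ft = 1.981 m
ΔV = 2.42 GL = 2.42 × 10^6 m³
Sy = ΔV / (A × Δh) = 2.42 × 10^6 m³ / (1.882 × 10^7 m² × 1.981 m) = 0.06491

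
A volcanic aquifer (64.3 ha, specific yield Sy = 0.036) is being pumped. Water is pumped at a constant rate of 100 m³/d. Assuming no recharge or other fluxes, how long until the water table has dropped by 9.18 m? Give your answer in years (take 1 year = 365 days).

A = 64.3 ha = 6.43 × 10^5 m²
ΔV = Sy × A × Δh = 0.036 × 6.43 × 10^5 × 9.18 = 2.125 × 10^5 m³
t = ΔV / Q = 2.125 × 10^5 m³ / 100 m³/d = 2125 d
t = 2125 d ≈ 5.822 years

t ≈ 5.82 years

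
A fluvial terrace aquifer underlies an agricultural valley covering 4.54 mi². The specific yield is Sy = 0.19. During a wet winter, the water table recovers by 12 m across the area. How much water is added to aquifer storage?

A = 4.54 mi² = 1.176 × 10^7 m²
ΔV = Sy × A × Δh = 0.19 × 1.176 × 10^7 m² × 12 m = 2.681 × 10^7 m³

ΔV ≈ 2.68 × 10^7 m³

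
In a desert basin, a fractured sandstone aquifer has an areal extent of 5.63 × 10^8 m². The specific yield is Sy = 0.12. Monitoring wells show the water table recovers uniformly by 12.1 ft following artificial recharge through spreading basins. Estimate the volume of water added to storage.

Δh = 12.1 ft = 3.688 m
ΔV = Sy × A × Δh = 0.12 × 5.63 × 10^8 m² × 3.688 m = 2.492 × 10^8 m³

ΔV ≈ 2.49 × 10^8 m³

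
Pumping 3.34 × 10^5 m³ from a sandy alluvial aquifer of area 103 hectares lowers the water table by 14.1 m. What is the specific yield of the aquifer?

Sy ≈ 0.023

A = 103 hectares = 1.03 × 10^6 m²
Sy = ΔV / (A × Δh) = 3.34 × 10^5 m³ / (1.03 × 10^6 m² × 14.1 m) = 0.023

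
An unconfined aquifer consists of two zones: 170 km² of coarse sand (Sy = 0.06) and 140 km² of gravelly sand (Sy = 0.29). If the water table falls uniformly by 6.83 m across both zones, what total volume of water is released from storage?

ΔV ≈ 3.47 × 10^8 m³

A₁ = 170 km² = 1.7 × 10^8 m²; A₂ = 140 km² = 1.4 × 10^8 m²
ΔV₁ = 0.06 × 1.7 × 10^8 × 6.83 = 6.967 × 10^7 m³
ΔV₂ = 0.29 × 1.4 × 10^8 × 6.83 = 2.773 × 10^8 m³
ΔV = ΔV₁ + ΔV₂ = 3.47 × 10^8 m³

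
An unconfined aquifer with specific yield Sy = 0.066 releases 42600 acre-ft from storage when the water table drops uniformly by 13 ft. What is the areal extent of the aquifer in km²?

Δh = 13 ft = 3.962 m
ΔV = 42600 acre-ft = 5.255 × 10^7 m³
A = ΔV / (Sy × Δh) = 5.255 × 10^7 / (0.066 × 3.962) = 2.009 × 10^8 m²
A = 2.009 × 10^8 m² = 200.9 km²

A ≈ 201 km²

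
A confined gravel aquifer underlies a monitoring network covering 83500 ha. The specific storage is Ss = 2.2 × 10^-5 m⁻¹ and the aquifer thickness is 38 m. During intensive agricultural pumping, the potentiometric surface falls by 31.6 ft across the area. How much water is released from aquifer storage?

ΔV ≈ 6.72 × 10^6 m³

S = Ss × b = 2.2 × 10^-5 m⁻¹ × 38 m = 8.36 × 10^-4
A = 83500 ha = 8.35 × 10^8 m²
Δh = 31.6 ft = 9.632 m
ΔV = S × A × Δh = 8.36 × 10^-4 × 8.35 × 10^8 m² × 9.632 m = 6.723 × 10^6 m³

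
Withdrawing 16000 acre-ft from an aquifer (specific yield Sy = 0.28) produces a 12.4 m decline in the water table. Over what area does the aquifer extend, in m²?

A ≈ 5.68 × 10^6 m²

ΔV = 16000 acre-ft = 1.974 × 10^7 m³
A = ΔV / (Sy × Δh) = 1.974 × 10^7 / (0.28 × 12.4) = 5.684 × 10^6 m²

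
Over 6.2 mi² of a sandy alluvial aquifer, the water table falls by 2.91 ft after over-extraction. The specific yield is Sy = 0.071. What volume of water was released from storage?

A = 6.2 mi² = 1.606 × 10^7 m²
Δh = 2.91 ft = 0.887 m
ΔV = Sy × A × Δh = 0.071 × 1.606 × 10^7 m² × 0.887 m = 1.011 × 10^6 m³

ΔV ≈ 1.01 × 10^6 m³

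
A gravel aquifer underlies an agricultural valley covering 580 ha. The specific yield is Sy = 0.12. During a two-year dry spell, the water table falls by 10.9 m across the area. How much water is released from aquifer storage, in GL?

ΔV ≈ 7.59 GL

A = 580 ha = 5.8 × 10^6 m²
ΔV = Sy × A × Δh = 0.12 × 5.8 × 10^6 m² × 10.9 m = 7.586 × 10^6 m³
ΔV = 7.586 × 10^6 m³ = 7.586 GL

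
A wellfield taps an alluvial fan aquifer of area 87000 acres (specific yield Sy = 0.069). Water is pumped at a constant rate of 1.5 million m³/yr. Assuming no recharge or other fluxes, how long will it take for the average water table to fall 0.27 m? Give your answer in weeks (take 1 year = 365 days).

t ≈ 228 weeks

A = 87000 acres = 3.521 × 10^8 m²
ΔV = Sy × A × Δh = 0.069 × 3.521 × 10^8 × 0.27 = 6.559 × 10^6 m³
Q = 1.5 million m³/yr = 4110 m³/d
t = ΔV / Q = 6.559 × 10^6 m³ / 4110 m³/d = 1596 d
t = 1596 d ≈ 228 weeks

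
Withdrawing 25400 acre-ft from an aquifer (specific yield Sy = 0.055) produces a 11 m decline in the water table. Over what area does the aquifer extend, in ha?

A ≈ 5180 ha

ΔV = 25400 acre-ft = 3.133 × 10^7 m³
A = ΔV / (Sy × Δh) = 3.133 × 10^7 / (0.055 × 11) = 5.179 × 10^7 m²
A = 5.179 × 10^7 m² = 5179 ha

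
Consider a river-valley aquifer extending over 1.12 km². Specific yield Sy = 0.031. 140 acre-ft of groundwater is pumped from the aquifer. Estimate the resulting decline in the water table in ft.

Δh ≈ 16.3 ft

A = 1.12 km² = 1.12 × 10^6 m²
ΔV = 140 acre-ft = 1.727 × 10^5 m³
Δh = ΔV / (Sy × A) = 1.727 × 10^5 m³ / (0.031 × 1.12 × 10^6 m²) = 4.974 m
Δh = 4.974 m = 16.32 ft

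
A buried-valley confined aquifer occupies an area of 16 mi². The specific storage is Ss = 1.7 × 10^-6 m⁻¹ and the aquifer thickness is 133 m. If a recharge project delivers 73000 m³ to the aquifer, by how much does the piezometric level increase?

S = Ss × b = 1.7 × 10^-6 m⁻¹ × 133 m = 2.261 × 10^-4
A = 16 mi² = 4.144 × 10^7 m²
Δh = ΔV / (S × A) = 73000 m³ / (2.261 × 10^-4 × 4.144 × 10^7 m²) = 7.791 m

Δh ≈ 7.79 m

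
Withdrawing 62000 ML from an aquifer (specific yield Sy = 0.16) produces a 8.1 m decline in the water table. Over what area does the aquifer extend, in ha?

A ≈ 4780 ha

ΔV = 62000 ML = 6.2 × 10^7 m³
A = ΔV / (Sy × Δh) = 6.2 × 10^7 / (0.16 × 8.1) = 4.784 × 10^7 m²
A = 4.784 × 10^7 m² = 4784 ha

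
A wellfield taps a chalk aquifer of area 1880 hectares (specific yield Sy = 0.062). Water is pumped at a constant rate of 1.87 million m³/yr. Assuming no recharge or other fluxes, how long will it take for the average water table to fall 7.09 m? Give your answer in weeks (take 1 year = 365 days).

A = 1880 hectares = 1.88 × 10^7 m²
ΔV = Sy × A × Δh = 0.062 × 1.88 × 10^7 × 7.09 = 8.264 × 10^6 m³
Q = 1.87 million m³/yr = 5123 m³/d
t = ΔV / Q = 8.264 × 10^6 m³ / 5123 m³/d = 1613 d
t = 1613 d ≈ 230.4 weeks

t ≈ 230 weeks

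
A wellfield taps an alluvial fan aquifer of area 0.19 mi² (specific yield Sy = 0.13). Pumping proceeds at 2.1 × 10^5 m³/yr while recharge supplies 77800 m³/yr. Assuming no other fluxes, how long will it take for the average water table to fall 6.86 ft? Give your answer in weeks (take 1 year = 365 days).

A = 0.19 mi² = 4.921 × 10^5 m²
Δh = 6.86 ft = 2.091 m
ΔV = Sy × A × Δh = 0.13 × 4.921 × 10^5 × 2.091 = 1.338 × 10^5 m³
Net withdrawal = 2.1 × 10^5 − 77800 = 1.322 × 10^5 m³/yr = 362.2 m³/d
t = ΔV / Q = 1.338 × 10^5 m³ / 362.2 m³/d = 369.3 d
t = 369.3 d ≈ 52.76 weeks

t ≈ 52.8 weeks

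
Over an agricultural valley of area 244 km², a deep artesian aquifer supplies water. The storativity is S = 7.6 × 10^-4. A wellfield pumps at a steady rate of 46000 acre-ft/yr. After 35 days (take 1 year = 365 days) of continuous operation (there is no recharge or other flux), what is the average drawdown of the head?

Δh ≈ 29.3 m

A = 244 km² = 2.44 × 10^8 m²
Q = 46000 acre-ft/yr = 1.555 × 10^5 m³/d
ΔV = Q × t = 1.555 × 10^5 m³/d × 35 d = 5.441 × 10^6 m³
Δh = ΔV / (S × A) = 5.441 × 10^6 / (7.6 × 10^-4 × 2.44 × 10^8) = 29.34 m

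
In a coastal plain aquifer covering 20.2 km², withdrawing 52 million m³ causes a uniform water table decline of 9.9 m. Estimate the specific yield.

Sy ≈ 0.26

A = 20.2 km² = 2.02 × 10^7 m²
ΔV = 52 million m³ = 5.2 × 10^7 m³
Sy = ΔV / (A × Δh) = 5.2 × 10^7 m³ / (2.02 × 10^7 m² × 9.9 m) = 0.26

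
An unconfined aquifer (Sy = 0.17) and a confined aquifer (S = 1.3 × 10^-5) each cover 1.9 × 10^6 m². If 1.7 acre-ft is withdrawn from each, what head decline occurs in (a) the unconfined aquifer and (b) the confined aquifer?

Δh_u ≈ 0.00649 m; Δh_c ≈ 84.9 m

ΔV = 1.7 acre-ft = 2097 m³
Unconfined: Δh_u = ΔV/(Sy·A) = 2097/(0.17 × 1.9 × 10^6) = 0.006492 m
Confined: Δh_c = ΔV/(S·A) = 2097/(1.3 × 10^-5 × 1.9 × 10^6) = 84.9 m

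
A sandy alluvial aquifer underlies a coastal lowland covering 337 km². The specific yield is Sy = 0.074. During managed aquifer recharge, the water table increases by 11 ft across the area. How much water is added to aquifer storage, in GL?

A = 337 km² = 3.37 × 10^8 m²
Δh = 11 ft = 3.353 m
ΔV = Sy × A × Δh = 0.074 × 3.37 × 10^8 m² × 3.353 m = 8.361 × 10^7 m³
ΔV = 8.361 × 10^7 m³ = 83.61 GL

ΔV ≈ 83.6 GL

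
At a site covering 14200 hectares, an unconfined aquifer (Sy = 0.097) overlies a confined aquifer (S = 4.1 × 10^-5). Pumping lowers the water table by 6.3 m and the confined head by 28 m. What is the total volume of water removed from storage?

A = 14200 hectares = 1.42 × 10^8 m²
Unconfined: ΔV_u = Sy × A × Δh_u = 0.097 × 1.42 × 10^8 × 6.3 = 8.678 × 10^7 m³
Confined: ΔV_c = S × A × Δh_c = 4.1 × 10^-5 × 1.42 × 10^8 × 28 = 1.63 × 10^5 m³
Total ΔV = 8.678 × 10^7 + 1.63 × 10^5 = 8.694 × 10^7 m³

ΔV ≈ 8.69 × 10^7 m³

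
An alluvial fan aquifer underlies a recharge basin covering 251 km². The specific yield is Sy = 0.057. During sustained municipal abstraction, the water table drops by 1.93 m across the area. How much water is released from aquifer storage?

A = 251 km² = 2.51 × 10^8 m²
ΔV = Sy × A × Δh = 0.057 × 2.51 × 10^8 m² × 1.93 m = 2.761 × 10^7 m³

ΔV ≈ 2.76 × 10^7 m³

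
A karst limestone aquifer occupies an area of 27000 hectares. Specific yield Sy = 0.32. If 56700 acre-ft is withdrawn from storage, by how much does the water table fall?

A = 27000 hectares = 2.7 × 10^8 m²
ΔV = 56700 acre-ft = 6.994 × 10^7 m³
Δh = ΔV / (Sy × A) = 6.994 × 10^7 m³ / (0.32 × 2.7 × 10^8 m²) = 0.8095 m

Δh ≈ 0.809 m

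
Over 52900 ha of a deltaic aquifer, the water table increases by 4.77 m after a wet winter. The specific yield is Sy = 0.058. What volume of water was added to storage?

ΔV ≈ 1.46 × 10^8 m³

A = 52900 ha = 5.29 × 10^8 m²
ΔV = Sy × A × Δh = 0.058 × 5.29 × 10^8 m² × 4.77 m = 1.464 × 10^8 m³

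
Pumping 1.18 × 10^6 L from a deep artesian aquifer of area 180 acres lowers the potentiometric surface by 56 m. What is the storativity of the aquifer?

S ≈ 2.9 × 10^-5

A = 180 acres = 7.284 × 10^5 m²
ΔV = 1.18 × 10^6 L = 1180 m³
S = ΔV / (A × Δh) = 1180 m³ / (7.284 × 10^5 m² × 56 m) = 2.893 × 10^-5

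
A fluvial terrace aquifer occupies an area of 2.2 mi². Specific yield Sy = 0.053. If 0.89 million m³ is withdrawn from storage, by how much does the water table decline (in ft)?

Δh ≈ 9.67 ft

A = 2.2 mi² = 5.698 × 10^6 m²
ΔV = 0.89 million m³ = 8.9 × 10^5 m³
Δh = ΔV / (Sy × A) = 8.9 × 10^5 m³ / (0.053 × 5.698 × 10^6 m²) = 2.947 m
Δh = 2.947 m = 9.669 ft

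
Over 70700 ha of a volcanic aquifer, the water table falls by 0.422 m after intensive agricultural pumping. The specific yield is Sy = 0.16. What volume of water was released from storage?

A = 70700 ha = 7.07 × 10^8 m²
ΔV = Sy × A × Δh = 0.16 × 7.07 × 10^8 m² × 0.422 m = 4.774 × 10^7 m³

ΔV ≈ 4.77 × 10^7 m³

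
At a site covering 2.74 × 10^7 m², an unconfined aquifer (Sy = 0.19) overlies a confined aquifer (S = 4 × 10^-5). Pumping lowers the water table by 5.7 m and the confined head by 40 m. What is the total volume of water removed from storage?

Unconfined: ΔV_u = Sy × A × Δh_u = 0.19 × 2.74 × 10^7 × 5.7 = 2.967 × 10^7 m³
Confined: ΔV_c = S × A × Δh_c = 4 × 10^-5 × 2.74 × 10^7 × 40 = 43840 m³
Total ΔV = 2.967 × 10^7 + 43840 = 2.972 × 10^7 m³

ΔV ≈ 2.97 × 10^7 m³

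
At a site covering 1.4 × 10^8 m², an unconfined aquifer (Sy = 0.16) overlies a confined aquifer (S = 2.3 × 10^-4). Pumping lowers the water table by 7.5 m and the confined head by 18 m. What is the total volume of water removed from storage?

Unconfined: ΔV_u = Sy × A × Δh_u = 0.16 × 1.4 × 10^8 × 7.5 = 1.68 × 10^8 m³
Confined: ΔV_c = S × A × Δh_c = 2.3 × 10^-4 × 1.4 × 10^8 × 18 = 5.796 × 10^5 m³
Total ΔV = 1.68 × 10^8 + 5.796 × 10^5 = 1.686 × 10^8 m³

ΔV ≈ 1.69 × 10^8 m³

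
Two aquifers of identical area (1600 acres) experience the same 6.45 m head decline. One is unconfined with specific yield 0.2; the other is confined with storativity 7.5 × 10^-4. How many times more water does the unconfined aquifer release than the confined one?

ΔV_u / ΔV_c ≈ 267

A = 1600 acres = 6.475 × 10^6 m²
Unconfined: ΔV_u = Sy × A × Δh = 0.2 × 6.475 × 10^6 × 6.45 = 8.353 × 10^6 m³
Confined: ΔV_c = S × A × Δh = 7.5 × 10^-4 × 6.475 × 10^6 × 6.45 = 31320 m³
Ratio = ΔV_u / ΔV_c = Sy / S = 0.2 / 7.5 × 10^-4 = 266.7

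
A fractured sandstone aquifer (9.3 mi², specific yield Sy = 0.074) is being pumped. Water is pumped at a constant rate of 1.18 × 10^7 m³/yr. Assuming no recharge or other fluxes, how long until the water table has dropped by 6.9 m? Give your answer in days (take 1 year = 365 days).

t ≈ 380 days

A = 9.3 mi² = 2.409 × 10^7 m²
ΔV = Sy × A × Δh = 0.074 × 2.409 × 10^7 × 6.9 = 1.23 × 10^7 m³
Q = 1.18 × 10^7 m³/yr = 32330 m³/d
t = ΔV / Q = 1.23 × 10^7 m³ / 32330 m³/d = 380.4 d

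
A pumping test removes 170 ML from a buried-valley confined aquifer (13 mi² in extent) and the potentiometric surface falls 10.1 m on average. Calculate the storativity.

A = 13 mi² = 3.367 × 10^7 m²
ΔV = 170 ML = 1.7 × 10^5 m³
S = ΔV / (A × Δh) = 1.7 × 10^5 m³ / (3.367 × 10^7 m² × 10.1 m) = 4.999 × 10^-4

S ≈ 5 × 10^-4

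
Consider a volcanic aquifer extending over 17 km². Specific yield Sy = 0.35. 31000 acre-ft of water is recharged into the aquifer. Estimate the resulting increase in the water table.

Δh ≈ 6.43 m

A = 17 km² = 1.7 × 10^7 m²
ΔV = 31000 acre-ft = 3.824 × 10^7 m³
Δh = ΔV / (Sy × A) = 3.824 × 10^7 m³ / (0.35 × 1.7 × 10^7 m²) = 6.427 m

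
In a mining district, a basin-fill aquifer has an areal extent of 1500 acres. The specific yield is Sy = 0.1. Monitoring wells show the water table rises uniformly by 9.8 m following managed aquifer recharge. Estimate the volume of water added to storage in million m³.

A = 1500 acres = 6.07 × 10^6 m²
ΔV = Sy × A × Δh = 0.1 × 6.07 × 10^6 m² × 9.8 m = 5.949 × 10^6 m³
ΔV = 5.949 × 10^6 m³ = 5.949 million m³

ΔV ≈ 5.95 million m³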